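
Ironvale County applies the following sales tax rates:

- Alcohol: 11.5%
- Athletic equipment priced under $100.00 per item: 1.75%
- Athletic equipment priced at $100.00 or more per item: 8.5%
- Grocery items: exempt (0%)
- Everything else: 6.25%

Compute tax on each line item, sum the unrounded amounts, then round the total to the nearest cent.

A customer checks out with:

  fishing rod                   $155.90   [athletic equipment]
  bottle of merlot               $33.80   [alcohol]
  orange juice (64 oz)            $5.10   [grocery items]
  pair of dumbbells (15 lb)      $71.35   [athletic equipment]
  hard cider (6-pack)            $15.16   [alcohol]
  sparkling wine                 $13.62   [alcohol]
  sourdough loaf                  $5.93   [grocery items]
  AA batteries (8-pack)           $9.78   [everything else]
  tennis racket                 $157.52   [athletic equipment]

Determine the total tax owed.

Fishing rod $155.90: athletic equipment, $100.00 or more → 8.5% → $13.2515
Bottle of merlot $33.80: alcohol → 11.5% → $3.887
Orange juice (64 oz) $5.10: grocery items → 0% → $0.00
Pair of dumbbells (15 lb) $71.35: athletic equipment, under $100.00 → 1.75% → $1.248625
Hard cider (6-pack) $15.16: alcohol → 11.5% → $1.7434
Sparkling wine $13.62: alcohol → 11.5% → $1.5663
Sourdough loaf $5.93: grocery items → 0% → $0.00
AA batteries (8-pack) $9.78: everything else → 6.25% → $0.61125
Tennis racket $157.52: athletic equipment, $100.00 or more → 8.5% → $13.3892
Unrounded tax sum = $35.697275 → $35.70

$35.70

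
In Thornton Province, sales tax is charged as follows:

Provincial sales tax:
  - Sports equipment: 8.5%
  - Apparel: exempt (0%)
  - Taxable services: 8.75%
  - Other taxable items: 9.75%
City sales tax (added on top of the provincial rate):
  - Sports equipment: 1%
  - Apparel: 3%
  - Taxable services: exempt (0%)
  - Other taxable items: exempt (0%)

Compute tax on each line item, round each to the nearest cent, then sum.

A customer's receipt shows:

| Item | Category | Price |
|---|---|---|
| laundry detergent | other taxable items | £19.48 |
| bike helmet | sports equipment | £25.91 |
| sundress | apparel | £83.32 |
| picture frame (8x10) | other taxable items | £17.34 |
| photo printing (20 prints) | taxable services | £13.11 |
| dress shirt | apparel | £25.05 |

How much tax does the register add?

£10.45

Laundry detergent £19.48: other taxable items → 9.75% + 0% city = 9.75% → £1.90
Bike helmet £25.91: sports equipment → 8.5% + 1% city = 9.5% → £2.46
Sundress £83.32: apparel → 0% + 3% city = 3% → £2.50
Picture frame (8x10) £17.34: other taxable items → 9.75% + 0% city = 9.75% → £1.69
Photo printing (20 prints) £13.11: taxable services → 8.75% + 0% city = 8.75% → £1.15
Dress shirt £25.05: apparel → 0% + 3% city = 3% → £0.75
Total tax = £1.90 + £2.46 + £2.50 + £1.69 + £1.15 + £0.75 = £10.45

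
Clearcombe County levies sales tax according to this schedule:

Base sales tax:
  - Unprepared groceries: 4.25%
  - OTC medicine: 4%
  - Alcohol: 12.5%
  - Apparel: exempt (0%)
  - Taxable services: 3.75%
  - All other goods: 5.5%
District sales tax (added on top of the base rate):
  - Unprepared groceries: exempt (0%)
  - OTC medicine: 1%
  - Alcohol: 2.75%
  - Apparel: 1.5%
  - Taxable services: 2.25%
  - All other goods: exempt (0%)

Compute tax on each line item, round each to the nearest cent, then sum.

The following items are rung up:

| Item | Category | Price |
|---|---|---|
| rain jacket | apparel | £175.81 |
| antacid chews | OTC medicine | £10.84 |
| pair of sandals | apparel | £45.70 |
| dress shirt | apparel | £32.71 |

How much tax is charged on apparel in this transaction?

£3.82

Rain jacket £175.81: apparel → 0% + 1.5% district = 1.5% → £2.64
Pair of sandals £45.70: apparel → 0% + 1.5% district = 1.5% → £0.69
Dress shirt £32.71: apparel → 0% + 1.5% district = 1.5% → £0.49
Tax on apparel = £2.64 + £0.69 + £0.49 = £3.82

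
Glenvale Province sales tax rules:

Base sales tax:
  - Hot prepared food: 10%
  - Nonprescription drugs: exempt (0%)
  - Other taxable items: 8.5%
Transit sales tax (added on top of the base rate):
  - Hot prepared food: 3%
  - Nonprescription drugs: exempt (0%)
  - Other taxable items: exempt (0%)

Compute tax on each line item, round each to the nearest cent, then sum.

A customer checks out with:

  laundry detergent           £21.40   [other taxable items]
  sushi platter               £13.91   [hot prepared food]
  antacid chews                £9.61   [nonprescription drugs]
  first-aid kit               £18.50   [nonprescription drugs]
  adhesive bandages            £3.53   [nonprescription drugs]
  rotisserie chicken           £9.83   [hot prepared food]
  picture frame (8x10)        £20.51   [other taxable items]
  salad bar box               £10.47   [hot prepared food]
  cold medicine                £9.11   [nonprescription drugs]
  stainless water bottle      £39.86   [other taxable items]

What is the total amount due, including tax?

£168.13

Laundry detergent £21.40: other taxable items → 8.5% + 0% transit = 8.5% → £1.82
Sushi platter £13.91: hot prepared food → 10% + 3% transit = 13% → £1.81
Antacid chews £9.61: nonprescription drugs → 0% + 0% transit = 0% → £0.00
First-aid kit £18.50: nonprescription drugs → 0% + 0% transit = 0% → £0.00
Adhesive bandages £3.53: nonprescription drugs → 0% + 0% transit = 0% → £0.00
Rotisserie chicken £9.83: hot prepared food → 10% + 3% transit = 13% → £1.28
Picture frame (8x10) £20.51: other taxable items → 8.5% + 0% transit = 8.5% → £1.74
Salad bar box £10.47: hot prepared food → 10% + 3% transit = 13% → £1.36
Cold medicine £9.11: nonprescription drugs → 0% + 0% transit = 0% → £0.00
Stainless water bottle £39.86: other taxable items → 8.5% + 0% transit = 8.5% → £3.39
Subtotal = £156.73; tax = £11.40; total due = £168.13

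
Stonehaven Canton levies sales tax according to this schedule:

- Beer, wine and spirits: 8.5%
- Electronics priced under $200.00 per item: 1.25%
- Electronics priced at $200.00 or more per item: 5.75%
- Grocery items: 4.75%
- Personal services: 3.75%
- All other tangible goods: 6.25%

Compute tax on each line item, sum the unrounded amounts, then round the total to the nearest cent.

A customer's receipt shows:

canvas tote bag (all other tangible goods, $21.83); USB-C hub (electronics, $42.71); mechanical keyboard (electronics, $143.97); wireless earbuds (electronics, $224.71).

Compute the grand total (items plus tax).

$449.84

Canvas tote bag $21.83: all other tangible goods → 6.25% → $1.364375
USB-C hub $42.71: electronics, under $200.00 → 1.25% → $0.533875
Mechanical keyboard $143.97: electronics, under $200.00 → 1.25% → $1.799625
Wireless earbuds $224.71: electronics, $200.00 or more → 5.75% → $12.920825
Subtotal = $433.22; unrounded tax = $16.6187 → $16.62; total due = $449.84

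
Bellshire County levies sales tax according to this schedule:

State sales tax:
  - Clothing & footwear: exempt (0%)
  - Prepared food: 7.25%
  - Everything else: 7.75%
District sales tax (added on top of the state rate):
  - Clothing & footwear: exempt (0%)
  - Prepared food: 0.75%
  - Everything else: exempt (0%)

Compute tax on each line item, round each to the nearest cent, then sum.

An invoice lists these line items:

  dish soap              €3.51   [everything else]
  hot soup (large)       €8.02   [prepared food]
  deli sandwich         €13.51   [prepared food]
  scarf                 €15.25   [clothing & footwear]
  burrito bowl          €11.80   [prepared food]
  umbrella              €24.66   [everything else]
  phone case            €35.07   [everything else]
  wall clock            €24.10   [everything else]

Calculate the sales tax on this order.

Dish soap €3.51: everything else → 7.75% + 0% district = 7.75% → €0.27
Hot soup (large) €8.02: prepared food → 7.25% + 0.75% district = 8% → €0.64
Deli sandwich €13.51: prepared food → 7.25% + 0.75% district = 8% → €1.08
Scarf €15.25: clothing & footwear → 0% + 0% district = 0% → €0.00
Burrito bowl €11.80: prepared food → 7.25% + 0.75% district = 8% → €0.94
Umbrella €24.66: everything else → 7.75% + 0% district = 7.75% → €1.91
Phone case €35.07: everything else → 7.75% + 0% district = 7.75% → €2.72
Wall clock €24.10: everything else → 7.75% + 0% district = 7.75% → €1.87
Total tax = €0.27 + €0.64 + €1.08 + €0.94 + €1.91 + €2.72 + €1.87 = €9.43

€9.43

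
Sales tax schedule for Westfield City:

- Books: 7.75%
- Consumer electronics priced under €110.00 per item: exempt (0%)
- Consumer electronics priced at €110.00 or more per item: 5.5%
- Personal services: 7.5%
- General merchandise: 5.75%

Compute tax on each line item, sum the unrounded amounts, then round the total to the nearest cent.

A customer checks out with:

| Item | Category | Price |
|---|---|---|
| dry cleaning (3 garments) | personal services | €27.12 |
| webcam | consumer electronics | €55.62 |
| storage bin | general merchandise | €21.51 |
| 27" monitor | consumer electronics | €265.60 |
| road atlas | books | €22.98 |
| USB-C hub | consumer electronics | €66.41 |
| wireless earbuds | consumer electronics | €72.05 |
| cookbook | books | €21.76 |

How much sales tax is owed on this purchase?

€21.35

Dry cleaning (3 garments) €27.12: personal services → 7.5% → €2.034
Webcam €55.62: consumer electronics, under €110.00 → 0% → €0.00
Storage bin €21.51: general merchandise → 5.75% → €1.236825
27" monitor €265.60: consumer electronics, €110.00 or more → 5.5% → €14.608
Road atlas €22.98: books → 7.75% → €1.78095
USB-C hub €66.41: consumer electronics, under €110.00 → 0% → €0.00
Wireless earbuds €72.05: consumer electronics, under €110.00 → 0% → €0.00
Cookbook €21.76: books → 7.75% → €1.6864
Unrounded tax sum = €21.346175 → €21.35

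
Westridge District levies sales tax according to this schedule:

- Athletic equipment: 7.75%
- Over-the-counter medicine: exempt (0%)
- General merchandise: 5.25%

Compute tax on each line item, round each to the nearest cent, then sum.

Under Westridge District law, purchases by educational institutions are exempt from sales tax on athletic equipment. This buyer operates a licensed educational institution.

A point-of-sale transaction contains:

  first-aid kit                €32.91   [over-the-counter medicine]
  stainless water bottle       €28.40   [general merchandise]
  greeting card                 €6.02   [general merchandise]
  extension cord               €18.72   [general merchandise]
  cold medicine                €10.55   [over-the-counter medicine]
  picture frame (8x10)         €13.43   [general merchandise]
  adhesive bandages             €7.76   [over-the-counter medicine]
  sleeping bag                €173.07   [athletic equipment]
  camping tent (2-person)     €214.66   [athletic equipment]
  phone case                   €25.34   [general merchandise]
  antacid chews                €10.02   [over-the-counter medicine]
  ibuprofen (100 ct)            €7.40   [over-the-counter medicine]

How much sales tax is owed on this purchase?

€4.83

First-aid kit €32.91: over-the-counter medicine → 0% → €0.00
Stainless water bottle €28.40: general merchandise → 5.25% → €1.49
Greeting card €6.02: general merchandise → 5.25% → €0.32
Extension cord €18.72: general merchandise → 5.25% → €0.98
Cold medicine €10.55: over-the-counter medicine → 0% → €0.00
Picture frame (8x10) €13.43: general merchandise → 5.25% → €0.71
Adhesive bandages €7.76: over-the-counter medicine → 0% → €0.00
Sleeping bag €173.07: athletic equipment, buyer-exempt → 0% → €0.00
Camping tent (2-person) €214.66: athletic equipment, buyer-exempt → 0% → €0.00
Phone case €25.34: general merchandise → 5.25% → €1.33
Antacid chews €10.02: over-the-counter medicine → 0% → €0.00
Ibuprofen (100 ct) €7.40: over-the-counter medicine → 0% → €0.00
Total tax = €1.49 + €0.32 + €0.98 + €0.71 + €1.33 = €4.83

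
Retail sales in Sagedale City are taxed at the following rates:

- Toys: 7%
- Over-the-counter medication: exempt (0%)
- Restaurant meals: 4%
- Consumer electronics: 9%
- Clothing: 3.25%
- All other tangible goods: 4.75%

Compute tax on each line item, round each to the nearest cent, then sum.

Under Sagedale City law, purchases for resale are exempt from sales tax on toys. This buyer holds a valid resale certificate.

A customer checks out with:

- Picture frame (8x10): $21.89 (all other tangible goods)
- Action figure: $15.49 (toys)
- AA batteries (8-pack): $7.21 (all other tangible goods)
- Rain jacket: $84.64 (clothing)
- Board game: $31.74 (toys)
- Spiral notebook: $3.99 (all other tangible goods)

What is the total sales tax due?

$4.32

Picture frame (8x10) $21.89: all other tangible goods → 4.75% → $1.04
Action figure $15.49: toys, buyer-exempt → 0% → $0.00
AA batteries (8-pack) $7.21: all other tangible goods → 4.75% → $0.34
Rain jacket $84.64: clothing → 3.25% → $2.75
Board game $31.74: toys, buyer-exempt → 0% → $0.00
Spiral notebook $3.99: all other tangible goods → 4.75% → $0.19
Total tax = $1.04 + $0.34 + $2.75 + $0.19 = $4.32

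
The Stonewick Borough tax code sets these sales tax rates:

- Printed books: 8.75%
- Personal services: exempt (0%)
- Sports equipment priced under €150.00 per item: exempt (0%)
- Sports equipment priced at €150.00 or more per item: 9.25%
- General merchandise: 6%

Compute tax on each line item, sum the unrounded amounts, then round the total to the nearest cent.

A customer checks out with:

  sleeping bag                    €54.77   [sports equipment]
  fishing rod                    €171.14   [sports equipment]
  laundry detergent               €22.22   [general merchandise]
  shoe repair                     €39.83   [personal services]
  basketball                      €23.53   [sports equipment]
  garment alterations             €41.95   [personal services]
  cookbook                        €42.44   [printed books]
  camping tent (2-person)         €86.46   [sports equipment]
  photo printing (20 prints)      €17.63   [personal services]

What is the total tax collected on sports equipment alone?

Sleeping bag €54.77: sports equipment, under €150.00 → 0% → €0.00
Fishing rod €171.14: sports equipment, €150.00 or more → 9.25% → €15.83045
Basketball €23.53: sports equipment, under €150.00 → 0% → €0.00
Camping tent (2-person) €86.46: sports equipment, under €150.00 → 0% → €0.00
Tax on sports equipment: unrounded sum = €15.83045 → €15.83

€15.83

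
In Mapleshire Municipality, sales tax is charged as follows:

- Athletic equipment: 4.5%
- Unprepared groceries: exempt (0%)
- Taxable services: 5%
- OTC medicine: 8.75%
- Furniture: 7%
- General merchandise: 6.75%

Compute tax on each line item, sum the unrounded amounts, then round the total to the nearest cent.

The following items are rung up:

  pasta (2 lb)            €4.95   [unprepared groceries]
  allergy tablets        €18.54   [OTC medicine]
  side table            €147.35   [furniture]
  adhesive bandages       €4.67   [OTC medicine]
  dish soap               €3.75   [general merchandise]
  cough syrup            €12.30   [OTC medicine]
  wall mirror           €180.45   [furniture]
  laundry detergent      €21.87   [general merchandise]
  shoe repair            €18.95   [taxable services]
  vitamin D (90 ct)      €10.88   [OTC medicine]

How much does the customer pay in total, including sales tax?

Pasta (2 lb) €4.95: unprepared groceries → 0% → €0.00
Allergy tablets €18.54: OTC medicine → 8.75% → €1.62225
Side table €147.35: furniture → 7% → €10.3145
Adhesive bandages €4.67: OTC medicine → 8.75% → €0.408625
Dish soap €3.75: general merchandise → 6.75% → €0.253125
Cough syrup €12.30: OTC medicine → 8.75% → €1.07625
Wall mirror €180.45: furniture → 7% → €12.6315
Laundry detergent €21.87: general merchandise → 6.75% → €1.476225
Shoe repair €18.95: taxable services → 5% → €0.9475
Vitamin D (90 ct) €10.88: OTC medicine → 8.75% → €0.952
Subtotal = €423.71; unrounded tax = €29.681975 → €29.68; total due = €453.39

€453.39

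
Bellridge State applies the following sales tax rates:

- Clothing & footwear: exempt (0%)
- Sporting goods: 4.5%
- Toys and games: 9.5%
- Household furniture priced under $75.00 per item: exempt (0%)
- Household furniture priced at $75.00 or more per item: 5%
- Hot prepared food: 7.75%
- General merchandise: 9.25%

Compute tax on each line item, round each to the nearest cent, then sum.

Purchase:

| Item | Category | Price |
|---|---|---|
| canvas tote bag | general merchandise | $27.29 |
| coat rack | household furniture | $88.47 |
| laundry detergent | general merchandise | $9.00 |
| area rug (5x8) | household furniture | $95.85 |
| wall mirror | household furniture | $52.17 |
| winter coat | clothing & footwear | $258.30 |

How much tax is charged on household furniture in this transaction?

Coat rack $88.47: household furniture, $75.00 or more → 5% → $4.42
Area rug (5x8) $95.85: household furniture, $75.00 or more → 5% → $4.79
Wall mirror $52.17: household furniture, under $75.00 → 0% → $0.00
Tax on household furniture = $4.42 + $4.79 + $0.00 = $9.21

$9.21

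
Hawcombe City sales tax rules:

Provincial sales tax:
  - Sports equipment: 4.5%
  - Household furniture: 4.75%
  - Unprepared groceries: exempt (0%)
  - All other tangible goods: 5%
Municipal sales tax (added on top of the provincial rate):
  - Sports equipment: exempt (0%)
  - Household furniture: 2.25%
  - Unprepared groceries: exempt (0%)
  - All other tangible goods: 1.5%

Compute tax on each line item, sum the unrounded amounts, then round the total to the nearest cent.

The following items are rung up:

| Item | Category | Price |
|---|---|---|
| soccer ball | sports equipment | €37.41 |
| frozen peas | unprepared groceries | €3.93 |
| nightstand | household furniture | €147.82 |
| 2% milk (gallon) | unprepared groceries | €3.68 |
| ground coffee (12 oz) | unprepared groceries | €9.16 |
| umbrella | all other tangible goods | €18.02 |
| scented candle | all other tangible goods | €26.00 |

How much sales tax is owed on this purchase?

€14.89

Soccer ball €37.41: sports equipment → 4.5% + 0% municipal = 4.5% → €1.68345
Frozen peas €3.93: unprepared groceries → 0% + 0% municipal = 0% → €0.00
Nightstand €147.82: household furniture → 4.75% + 2.25% municipal = 7% → €10.3474
2% milk (gallon) €3.68: unprepared groceries → 0% + 0% municipal = 0% → €0.00
Ground coffee (12 oz) €9.16: unprepared groceries → 0% + 0% municipal = 0% → €0.00
Umbrella €18.02: all other tangible goods → 5% + 1.5% municipal = 6.5% → €1.1713
Scented candle €26.00: all other tangible goods → 5% + 1.5% municipal = 6.5% → €1.69
Unrounded tax sum = €14.89215 → €14.89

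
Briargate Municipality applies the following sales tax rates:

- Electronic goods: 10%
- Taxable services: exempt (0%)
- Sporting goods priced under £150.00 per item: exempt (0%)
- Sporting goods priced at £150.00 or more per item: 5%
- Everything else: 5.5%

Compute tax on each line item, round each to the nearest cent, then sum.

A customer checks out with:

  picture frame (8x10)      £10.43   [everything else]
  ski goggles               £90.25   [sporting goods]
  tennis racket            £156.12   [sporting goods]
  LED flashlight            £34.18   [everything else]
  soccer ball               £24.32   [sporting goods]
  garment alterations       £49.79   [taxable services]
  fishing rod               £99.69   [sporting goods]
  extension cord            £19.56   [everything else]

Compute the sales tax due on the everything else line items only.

£3.53

Picture frame (8x10) £10.43: everything else → 5.5% → £0.57
LED flashlight £34.18: everything else → 5.5% → £1.88
Extension cord £19.56: everything else → 5.5% → £1.08
Tax on everything else = £0.57 + £1.88 + £1.08 = £3.53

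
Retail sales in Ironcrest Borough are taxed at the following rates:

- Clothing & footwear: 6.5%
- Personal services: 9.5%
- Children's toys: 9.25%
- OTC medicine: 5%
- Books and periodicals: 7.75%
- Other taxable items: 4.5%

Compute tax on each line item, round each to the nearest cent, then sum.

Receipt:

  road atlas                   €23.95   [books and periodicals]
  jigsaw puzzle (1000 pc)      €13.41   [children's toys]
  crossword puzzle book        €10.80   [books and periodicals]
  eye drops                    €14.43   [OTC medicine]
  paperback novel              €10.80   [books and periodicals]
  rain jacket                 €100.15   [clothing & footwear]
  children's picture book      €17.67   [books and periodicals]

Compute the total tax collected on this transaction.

€13.38

Road atlas €23.95: books and periodicals → 7.75% → €1.86
Jigsaw puzzle (1000 pc) €13.41: children's toys → 9.25% → €1.24
Crossword puzzle book €10.80: books and periodicals → 7.75% → €0.84
Eye drops €14.43: OTC medicine → 5% → €0.72
Paperback novel €10.80: books and periodicals → 7.75% → €0.84
Rain jacket €100.15: clothing & footwear → 6.5% → €6.51
Children's picture book €17.67: books and periodicals → 7.75% → €1.37
Total tax = €1.86 + €1.24 + €0.84 + €0.72 + €0.84 + €6.51 + €1.37 = €13.38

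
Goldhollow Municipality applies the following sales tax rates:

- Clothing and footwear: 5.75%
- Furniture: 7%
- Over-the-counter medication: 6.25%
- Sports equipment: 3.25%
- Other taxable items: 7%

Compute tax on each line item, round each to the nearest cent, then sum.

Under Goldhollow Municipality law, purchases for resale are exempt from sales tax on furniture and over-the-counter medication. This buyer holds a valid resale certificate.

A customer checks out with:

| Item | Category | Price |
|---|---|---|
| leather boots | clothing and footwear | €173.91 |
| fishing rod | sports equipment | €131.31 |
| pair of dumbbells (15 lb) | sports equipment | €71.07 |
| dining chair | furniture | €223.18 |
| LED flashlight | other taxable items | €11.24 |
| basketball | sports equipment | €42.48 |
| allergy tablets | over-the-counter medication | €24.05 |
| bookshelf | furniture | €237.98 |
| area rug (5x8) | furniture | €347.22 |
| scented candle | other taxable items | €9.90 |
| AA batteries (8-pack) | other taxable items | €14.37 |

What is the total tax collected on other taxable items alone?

LED flashlight €11.24: other taxable items → 7% → €0.79
Scented candle €9.90: other taxable items → 7% → €0.69
AA batteries (8-pack) €14.37: other taxable items → 7% → €1.01
Tax on other taxable items = €0.79 + €0.69 + €1.01 = €2.49

€2.49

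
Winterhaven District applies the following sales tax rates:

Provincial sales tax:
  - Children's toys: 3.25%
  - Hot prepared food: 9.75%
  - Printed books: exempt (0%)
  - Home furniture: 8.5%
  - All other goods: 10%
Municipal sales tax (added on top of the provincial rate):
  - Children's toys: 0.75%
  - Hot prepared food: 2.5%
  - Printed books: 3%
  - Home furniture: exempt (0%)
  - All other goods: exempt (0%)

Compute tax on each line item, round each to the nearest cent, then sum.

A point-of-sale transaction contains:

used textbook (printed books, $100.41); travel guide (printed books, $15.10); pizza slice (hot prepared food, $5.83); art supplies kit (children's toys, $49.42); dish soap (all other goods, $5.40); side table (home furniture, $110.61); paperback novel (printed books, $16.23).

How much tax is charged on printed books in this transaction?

Used textbook $100.41: printed books → 0% + 3% municipal = 3% → $3.01
Travel guide $15.10: printed books → 0% + 3% municipal = 3% → $0.45
Paperback novel $16.23: printed books → 0% + 3% municipal = 3% → $0.49
Tax on printed books = $3.01 + $0.45 + $0.49 = $3.95

$3.95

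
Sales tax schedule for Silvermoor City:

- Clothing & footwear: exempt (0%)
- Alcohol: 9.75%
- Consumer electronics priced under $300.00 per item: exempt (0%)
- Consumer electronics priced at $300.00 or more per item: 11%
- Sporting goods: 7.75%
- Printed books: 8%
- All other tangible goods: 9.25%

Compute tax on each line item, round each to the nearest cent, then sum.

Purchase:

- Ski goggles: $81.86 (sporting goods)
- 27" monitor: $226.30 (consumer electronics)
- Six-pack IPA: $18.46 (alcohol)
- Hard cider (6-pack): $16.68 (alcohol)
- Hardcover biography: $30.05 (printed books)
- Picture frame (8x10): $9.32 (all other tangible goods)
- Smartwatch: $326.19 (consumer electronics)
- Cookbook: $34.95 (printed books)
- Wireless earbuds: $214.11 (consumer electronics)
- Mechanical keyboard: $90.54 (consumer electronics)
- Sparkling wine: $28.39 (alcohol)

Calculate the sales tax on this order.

Ski goggles $81.86: sporting goods → 7.75% → $6.34
27" monitor $226.30: consumer electronics, under $300.00 → 0% → $0.00
Six-pack IPA $18.46: alcohol → 9.75% → $1.80
Hard cider (6-pack) $16.68: alcohol → 9.75% → $1.63
Hardcover biography $30.05: printed books → 8% → $2.40
Picture frame (8x10) $9.32: all other tangible goods → 9.25% → $0.86
Smartwatch $326.19: consumer electronics, $300.00 or more → 11% → $35.88
Cookbook $34.95: printed books → 8% → $2.80
Wireless earbuds $214.11: consumer electronics, under $300.00 → 0% → $0.00
Mechanical keyboard $90.54: consumer electronics, under $300.00 → 0% → $0.00
Sparkling wine $28.39: alcohol → 9.75% → $2.77
Total tax = $6.34 + $1.80 + $1.63 + $2.40 + $0.86 + $35.88 + $2.80 + $2.77 = $54.48

$54.48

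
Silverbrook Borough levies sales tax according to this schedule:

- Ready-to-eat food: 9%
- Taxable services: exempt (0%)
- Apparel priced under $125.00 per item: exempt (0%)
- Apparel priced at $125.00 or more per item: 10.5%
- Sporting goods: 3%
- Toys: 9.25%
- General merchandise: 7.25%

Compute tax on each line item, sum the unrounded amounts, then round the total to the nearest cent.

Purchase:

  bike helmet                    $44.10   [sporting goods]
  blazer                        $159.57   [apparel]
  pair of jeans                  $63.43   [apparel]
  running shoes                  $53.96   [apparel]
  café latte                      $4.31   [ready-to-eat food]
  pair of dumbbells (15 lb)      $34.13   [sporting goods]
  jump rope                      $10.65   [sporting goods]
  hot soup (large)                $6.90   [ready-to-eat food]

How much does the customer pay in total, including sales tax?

$397.48

Bike helmet $44.10: sporting goods → 3% → $1.323
Blazer $159.57: apparel, $125.00 or more → 10.5% → $16.75485
Pair of jeans $63.43: apparel, under $125.00 → 0% → $0.00
Running shoes $53.96: apparel, under $125.00 → 0% → $0.00
Café latte $4.31: ready-to-eat food → 9% → $0.3879
Pair of dumbbells (15 lb) $34.13: sporting goods → 3% → $1.0239
Jump rope $10.65: sporting goods → 3% → $0.3195
Hot soup (large) $6.90: ready-to-eat food → 9% → $0.621
Subtotal = $377.05; unrounded tax = $20.43015 → $20.43; total due = $397.48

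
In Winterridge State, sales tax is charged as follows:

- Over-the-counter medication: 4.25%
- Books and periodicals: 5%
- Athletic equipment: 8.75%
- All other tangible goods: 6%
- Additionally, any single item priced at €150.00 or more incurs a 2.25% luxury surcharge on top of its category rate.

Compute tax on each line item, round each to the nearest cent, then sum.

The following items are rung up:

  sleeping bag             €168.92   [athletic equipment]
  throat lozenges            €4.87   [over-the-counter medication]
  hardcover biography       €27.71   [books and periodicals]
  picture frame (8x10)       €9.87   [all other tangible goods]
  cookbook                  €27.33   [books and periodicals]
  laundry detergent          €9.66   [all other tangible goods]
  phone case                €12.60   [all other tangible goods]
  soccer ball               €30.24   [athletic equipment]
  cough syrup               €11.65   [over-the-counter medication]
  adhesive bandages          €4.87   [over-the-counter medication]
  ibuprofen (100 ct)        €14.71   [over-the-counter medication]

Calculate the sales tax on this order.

Sleeping bag €168.92: athletic equipment → 8.75% + 2.25% surcharge = 11% → €18.58
Throat lozenges €4.87: over-the-counter medication → 4.25% → €0.21
Hardcover biography €27.71: books and periodicals → 5% → €1.39
Picture frame (8x10) €9.87: all other tangible goods → 6% → €0.59
Cookbook €27.33: books and periodicals → 5% → €1.37
Laundry detergent €9.66: all other tangible goods → 6% → €0.58
Phone case €12.60: all other tangible goods → 6% → €0.76
Soccer ball €30.24: athletic equipment → 8.75% → €2.65
Cough syrup €11.65: over-the-counter medication → 4.25% → €0.50
Adhesive bandages €4.87: over-the-counter medication → 4.25% → €0.21
Ibuprofen (100 ct) €14.71: over-the-counter medication → 4.25% → €0.63
Total tax = €18.58 + €0.21 + €1.39 + €0.59 + €1.37 + €0.58 + €0.76 + €2.65 + €0.50 + €0.21 + €0.63 = €27.47

€27.47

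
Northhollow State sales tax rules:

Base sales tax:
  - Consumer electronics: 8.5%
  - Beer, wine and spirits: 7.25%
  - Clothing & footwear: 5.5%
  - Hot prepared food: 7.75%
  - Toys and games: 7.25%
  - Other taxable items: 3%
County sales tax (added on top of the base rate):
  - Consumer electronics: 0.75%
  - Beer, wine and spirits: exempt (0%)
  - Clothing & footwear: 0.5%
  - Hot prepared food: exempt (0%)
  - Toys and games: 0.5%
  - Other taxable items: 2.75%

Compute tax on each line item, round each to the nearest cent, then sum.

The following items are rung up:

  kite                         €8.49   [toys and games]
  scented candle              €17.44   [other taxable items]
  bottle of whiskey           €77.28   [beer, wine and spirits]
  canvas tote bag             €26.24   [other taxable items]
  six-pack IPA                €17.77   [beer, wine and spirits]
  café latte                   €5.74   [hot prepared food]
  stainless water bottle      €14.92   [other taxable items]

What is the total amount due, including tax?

Kite €8.49: toys and games → 7.25% + 0.5% county = 7.75% → €0.66
Scented candle €17.44: other taxable items → 3% + 2.75% county = 5.75% → €1.00
Bottle of whiskey €77.28: beer, wine and spirits → 7.25% + 0% county = 7.25% → €5.60
Canvas tote bag €26.24: other taxable items → 3% + 2.75% county = 5.75% → €1.51
Six-pack IPA €17.77: beer, wine and spirits → 7.25% + 0% county = 7.25% → €1.29
Café latte €5.74: hot prepared food → 7.75% + 0% county = 7.75% → €0.44
Stainless water bottle €14.92: other taxable items → 3% + 2.75% county = 5.75% → €0.86
Subtotal = €167.88; tax = €11.36; total due = €179.24

€179.24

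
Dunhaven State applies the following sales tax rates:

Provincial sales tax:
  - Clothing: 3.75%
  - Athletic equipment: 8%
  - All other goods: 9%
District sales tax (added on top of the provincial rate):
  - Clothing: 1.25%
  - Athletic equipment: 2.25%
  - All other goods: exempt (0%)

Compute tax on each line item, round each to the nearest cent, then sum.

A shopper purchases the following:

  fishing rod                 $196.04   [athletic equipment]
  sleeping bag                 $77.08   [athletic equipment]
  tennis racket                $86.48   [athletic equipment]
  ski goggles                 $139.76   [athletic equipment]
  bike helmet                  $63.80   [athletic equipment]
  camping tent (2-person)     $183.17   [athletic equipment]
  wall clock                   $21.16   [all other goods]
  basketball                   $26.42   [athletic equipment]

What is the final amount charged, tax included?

$875.01

Fishing rod $196.04: athletic equipment → 8% + 2.25% district = 10.25% → $20.09
Sleeping bag $77.08: athletic equipment → 8% + 2.25% district = 10.25% → $7.90
Tennis racket $86.48: athletic equipment → 8% + 2.25% district = 10.25% → $8.86
Ski goggles $139.76: athletic equipment → 8% + 2.25% district = 10.25% → $14.33
Bike helmet $63.80: athletic equipment → 8% + 2.25% district = 10.25% → $6.54
Camping tent (2-person) $183.17: athletic equipment → 8% + 2.25% district = 10.25% → $18.77
Wall clock $21.16: all other goods → 9% + 0% district = 9% → $1.90
Basketball $26.42: athletic equipment → 8% + 2.25% district = 10.25% → $2.71
Subtotal = $793.91; tax = $81.10; total due = $875.01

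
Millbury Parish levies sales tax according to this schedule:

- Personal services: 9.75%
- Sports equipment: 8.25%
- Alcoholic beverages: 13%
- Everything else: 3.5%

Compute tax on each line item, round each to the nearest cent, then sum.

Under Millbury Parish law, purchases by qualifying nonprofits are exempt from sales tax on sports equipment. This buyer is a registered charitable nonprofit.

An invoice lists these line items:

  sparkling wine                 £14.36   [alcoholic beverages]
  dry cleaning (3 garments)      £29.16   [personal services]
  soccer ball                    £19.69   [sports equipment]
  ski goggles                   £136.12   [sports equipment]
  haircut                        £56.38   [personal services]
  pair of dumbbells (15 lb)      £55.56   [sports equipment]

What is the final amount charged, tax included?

£321.48

Sparkling wine £14.36: alcoholic beverages → 13% → £1.87
Dry cleaning (3 garments) £29.16: personal services → 9.75% → £2.84
Soccer ball £19.69: sports equipment, buyer-exempt → 0% → £0.00
Ski goggles £136.12: sports equipment, buyer-exempt → 0% → £0.00
Haircut £56.38: personal services → 9.75% → £5.50
Pair of dumbbells (15 lb) £55.56: sports equipment, buyer-exempt → 0% → £0.00
Subtotal = £311.27; tax = £10.21; total due = £321.48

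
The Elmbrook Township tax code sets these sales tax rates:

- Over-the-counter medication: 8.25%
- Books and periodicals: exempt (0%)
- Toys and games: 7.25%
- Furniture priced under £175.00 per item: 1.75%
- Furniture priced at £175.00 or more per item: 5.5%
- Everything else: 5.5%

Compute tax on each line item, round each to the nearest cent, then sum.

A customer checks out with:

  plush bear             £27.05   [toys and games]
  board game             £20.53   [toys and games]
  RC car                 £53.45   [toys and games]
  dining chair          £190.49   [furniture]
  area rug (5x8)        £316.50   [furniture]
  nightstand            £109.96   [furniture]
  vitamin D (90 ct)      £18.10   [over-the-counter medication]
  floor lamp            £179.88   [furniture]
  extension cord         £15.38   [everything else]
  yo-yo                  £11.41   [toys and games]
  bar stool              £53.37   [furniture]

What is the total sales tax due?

£51.13

Plush bear £27.05: toys and games → 7.25% → £1.96
Board game £20.53: toys and games → 7.25% → £1.49
RC car £53.45: toys and games → 7.25% → £3.88
Dining chair £190.49: furniture, £175.00 or more → 5.5% → £10.48
Area rug (5x8) £316.50: furniture, £175.00 or more → 5.5% → £17.41
Nightstand £109.96: furniture, under £175.00 → 1.75% → £1.92
Vitamin D (90 ct) £18.10: over-the-counter medication → 8.25% → £1.49
Floor lamp £179.88: furniture, £175.00 or more → 5.5% → £9.89
Extension cord £15.38: everything else → 5.5% → £0.85
Yo-yo £11.41: toys and games → 7.25% → £0.83
Bar stool £53.37: furniture, under £175.00 → 1.75% → £0.93
Total tax = £1.96 + £1.49 + £3.88 + £10.48 + £17.41 + £1.92 + £1.49 + £9.89 + £0.85 + £0.83 + £0.93 = £51.13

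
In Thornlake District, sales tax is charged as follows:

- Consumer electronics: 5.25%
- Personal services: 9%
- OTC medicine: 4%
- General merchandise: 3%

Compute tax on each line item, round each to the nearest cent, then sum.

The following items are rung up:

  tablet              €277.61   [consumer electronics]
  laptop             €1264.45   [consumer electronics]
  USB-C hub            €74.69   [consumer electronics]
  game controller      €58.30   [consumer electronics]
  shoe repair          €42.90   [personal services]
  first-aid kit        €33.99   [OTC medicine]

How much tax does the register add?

€93.15

Tablet €277.61: consumer electronics → 5.25% → €14.57
Laptop €1264.45: consumer electronics → 5.25% → €66.38
USB-C hub €74.69: consumer electronics → 5.25% → €3.92
Game controller €58.30: consumer electronics → 5.25% → €3.06
Shoe repair €42.90: personal services → 9% → €3.86
First-aid kit €33.99: OTC medicine → 4% → €1.36
Total tax = €14.57 + €66.38 + €3.92 + €3.06 + €3.86 + €1.36 = €93.15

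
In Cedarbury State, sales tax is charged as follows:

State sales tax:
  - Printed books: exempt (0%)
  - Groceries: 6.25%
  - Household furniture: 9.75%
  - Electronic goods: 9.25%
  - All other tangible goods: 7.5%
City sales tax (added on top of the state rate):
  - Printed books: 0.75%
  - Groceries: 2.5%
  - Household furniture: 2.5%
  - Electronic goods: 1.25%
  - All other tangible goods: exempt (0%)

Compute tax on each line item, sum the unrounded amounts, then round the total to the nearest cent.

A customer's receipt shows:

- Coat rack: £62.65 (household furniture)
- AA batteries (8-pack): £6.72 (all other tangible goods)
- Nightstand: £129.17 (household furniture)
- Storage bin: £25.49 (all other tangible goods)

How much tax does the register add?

Coat rack £62.65: household furniture → 9.75% + 2.5% city = 12.25% → £7.674625
AA batteries (8-pack) £6.72: all other tangible goods → 7.5% + 0% city = 7.5% → £0.504
Nightstand £129.17: household furniture → 9.75% + 2.5% city = 12.25% → £15.823325
Storage bin £25.49: all other tangible goods → 7.5% + 0% city = 7.5% → £1.91175
Unrounded tax sum = £25.9137 → £25.91

£25.91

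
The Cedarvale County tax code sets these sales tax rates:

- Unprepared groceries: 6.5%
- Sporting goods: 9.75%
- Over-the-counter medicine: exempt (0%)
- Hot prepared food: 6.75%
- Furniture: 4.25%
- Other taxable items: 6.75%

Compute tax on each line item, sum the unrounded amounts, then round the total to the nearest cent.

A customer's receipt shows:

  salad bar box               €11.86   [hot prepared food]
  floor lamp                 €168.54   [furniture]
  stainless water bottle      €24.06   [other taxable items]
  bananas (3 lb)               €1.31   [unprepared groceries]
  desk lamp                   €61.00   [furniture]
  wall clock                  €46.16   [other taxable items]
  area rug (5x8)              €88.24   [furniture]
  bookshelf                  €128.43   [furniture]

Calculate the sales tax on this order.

Salad bar box €11.86: hot prepared food → 6.75% → €0.80055
Floor lamp €168.54: furniture → 4.25% → €7.16295
Stainless water bottle €24.06: other taxable items → 6.75% → €1.62405
Bananas (3 lb) €1.31: unprepared groceries → 6.5% → €0.08515
Desk lamp €61.00: furniture → 4.25% → €2.5925
Wall clock €46.16: other taxable items → 6.75% → €3.1158
Area rug (5x8) €88.24: furniture → 4.25% → €3.7502
Bookshelf €128.43: furniture → 4.25% → €5.458275
Unrounded tax sum = €24.589475 → €24.59

€24.59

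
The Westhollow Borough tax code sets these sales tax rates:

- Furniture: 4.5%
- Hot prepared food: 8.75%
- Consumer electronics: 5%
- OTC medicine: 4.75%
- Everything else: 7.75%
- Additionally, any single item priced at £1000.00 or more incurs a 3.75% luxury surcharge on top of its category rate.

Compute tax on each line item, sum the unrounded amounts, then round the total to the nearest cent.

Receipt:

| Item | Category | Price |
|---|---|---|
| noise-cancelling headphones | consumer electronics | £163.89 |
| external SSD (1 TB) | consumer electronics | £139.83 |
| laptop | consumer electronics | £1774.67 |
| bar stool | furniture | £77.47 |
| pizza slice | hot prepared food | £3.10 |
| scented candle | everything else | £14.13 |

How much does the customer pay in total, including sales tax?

£2348.41

Noise-cancelling headphones £163.89: consumer electronics → 5% → £8.1945
External SSD (1 TB) £139.83: consumer electronics → 5% → £6.9915
Laptop £1774.67: consumer electronics → 5% + 3.75% surcharge = 8.75% → £155.283625
Bar stool £77.47: furniture → 4.5% → £3.48615
Pizza slice £3.10: hot prepared food → 8.75% → £0.27125
Scented candle £14.13: everything else → 7.75% → £1.095075
Subtotal = £2173.09; unrounded tax = £175.3221 → £175.32; total due = £2348.41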